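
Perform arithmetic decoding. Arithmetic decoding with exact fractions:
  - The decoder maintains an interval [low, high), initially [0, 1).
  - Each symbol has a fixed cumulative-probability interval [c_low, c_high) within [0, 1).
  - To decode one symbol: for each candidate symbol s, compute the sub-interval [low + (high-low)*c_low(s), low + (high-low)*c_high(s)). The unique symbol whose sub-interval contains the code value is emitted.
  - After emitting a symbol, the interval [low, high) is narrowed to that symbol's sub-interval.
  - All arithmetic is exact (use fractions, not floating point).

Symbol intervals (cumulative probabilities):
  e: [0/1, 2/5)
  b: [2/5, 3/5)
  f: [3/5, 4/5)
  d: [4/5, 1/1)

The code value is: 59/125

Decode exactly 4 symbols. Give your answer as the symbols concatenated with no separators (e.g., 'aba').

Answer: bedb

Derivation:
Step 1: interval [0/1, 1/1), width = 1/1 - 0/1 = 1/1
  'e': [0/1 + 1/1*0/1, 0/1 + 1/1*2/5) = [0/1, 2/5)
  'b': [0/1 + 1/1*2/5, 0/1 + 1/1*3/5) = [2/5, 3/5) <- contains code 59/125
  'f': [0/1 + 1/1*3/5, 0/1 + 1/1*4/5) = [3/5, 4/5)
  'd': [0/1 + 1/1*4/5, 0/1 + 1/1*1/1) = [4/5, 1/1)
  emit 'b', narrow to [2/5, 3/5)
Step 2: interval [2/5, 3/5), width = 3/5 - 2/5 = 1/5
  'e': [2/5 + 1/5*0/1, 2/5 + 1/5*2/5) = [2/5, 12/25) <- contains code 59/125
  'b': [2/5 + 1/5*2/5, 2/5 + 1/5*3/5) = [12/25, 13/25)
  'f': [2/5 + 1/5*3/5, 2/5 + 1/5*4/5) = [13/25, 14/25)
  'd': [2/5 + 1/5*4/5, 2/5 + 1/5*1/1) = [14/25, 3/5)
  emit 'e', narrow to [2/5, 12/25)
Step 3: interval [2/5, 12/25), width = 12/25 - 2/5 = 2/25
  'e': [2/5 + 2/25*0/1, 2/5 + 2/25*2/5) = [2/5, 54/125)
  'b': [2/5 + 2/25*2/5, 2/5 + 2/25*3/5) = [54/125, 56/125)
  'f': [2/5 + 2/25*3/5, 2/5 + 2/25*4/5) = [56/125, 58/125)
  'd': [2/5 + 2/25*4/5, 2/5 + 2/25*1/1) = [58/125, 12/25) <- contains code 59/125
  emit 'd', narrow to [58/125, 12/25)
Step 4: interval [58/125, 12/25), width = 12/25 - 58/125 = 2/125
  'e': [58/125 + 2/125*0/1, 58/125 + 2/125*2/5) = [58/125, 294/625)
  'b': [58/125 + 2/125*2/5, 58/125 + 2/125*3/5) = [294/625, 296/625) <- contains code 59/125
  'f': [58/125 + 2/125*3/5, 58/125 + 2/125*4/5) = [296/625, 298/625)
  'd': [58/125 + 2/125*4/5, 58/125 + 2/125*1/1) = [298/625, 12/25)
  emit 'b', narrow to [294/625, 296/625)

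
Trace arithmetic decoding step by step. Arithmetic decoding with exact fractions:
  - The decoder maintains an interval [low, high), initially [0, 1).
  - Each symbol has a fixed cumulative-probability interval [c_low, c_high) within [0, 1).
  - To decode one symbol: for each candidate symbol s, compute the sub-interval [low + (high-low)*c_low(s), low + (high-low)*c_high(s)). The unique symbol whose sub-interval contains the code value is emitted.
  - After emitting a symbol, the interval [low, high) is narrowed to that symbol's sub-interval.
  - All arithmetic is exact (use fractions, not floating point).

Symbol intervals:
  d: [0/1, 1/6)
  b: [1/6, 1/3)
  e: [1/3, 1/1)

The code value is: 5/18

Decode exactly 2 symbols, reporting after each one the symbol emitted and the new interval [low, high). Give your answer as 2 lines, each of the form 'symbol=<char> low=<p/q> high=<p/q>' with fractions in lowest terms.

Step 1: interval [0/1, 1/1), width = 1/1 - 0/1 = 1/1
  'd': [0/1 + 1/1*0/1, 0/1 + 1/1*1/6) = [0/1, 1/6)
  'b': [0/1 + 1/1*1/6, 0/1 + 1/1*1/3) = [1/6, 1/3) <- contains code 5/18
  'e': [0/1 + 1/1*1/3, 0/1 + 1/1*1/1) = [1/3, 1/1)
  emit 'b', narrow to [1/6, 1/3)
Step 2: interval [1/6, 1/3), width = 1/3 - 1/6 = 1/6
  'd': [1/6 + 1/6*0/1, 1/6 + 1/6*1/6) = [1/6, 7/36)
  'b': [1/6 + 1/6*1/6, 1/6 + 1/6*1/3) = [7/36, 2/9)
  'e': [1/6 + 1/6*1/3, 1/6 + 1/6*1/1) = [2/9, 1/3) <- contains code 5/18
  emit 'e', narrow to [2/9, 1/3)

Answer: symbol=b low=1/6 high=1/3
symbol=e low=2/9 high=1/3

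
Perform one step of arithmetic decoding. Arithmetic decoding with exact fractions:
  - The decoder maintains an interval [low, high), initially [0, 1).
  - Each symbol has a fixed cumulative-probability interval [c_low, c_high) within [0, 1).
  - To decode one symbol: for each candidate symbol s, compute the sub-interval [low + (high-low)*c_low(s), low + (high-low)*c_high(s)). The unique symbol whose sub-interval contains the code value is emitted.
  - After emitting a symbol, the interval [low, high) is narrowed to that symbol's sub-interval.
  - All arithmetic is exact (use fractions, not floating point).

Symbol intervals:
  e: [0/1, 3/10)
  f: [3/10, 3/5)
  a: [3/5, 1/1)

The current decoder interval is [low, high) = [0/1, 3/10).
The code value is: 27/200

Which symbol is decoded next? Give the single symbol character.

Answer: f

Derivation:
Interval width = high − low = 3/10 − 0/1 = 3/10
Scaled code = (code − low) / width = (27/200 − 0/1) / 3/10 = 9/20
  e: [0/1, 3/10) 
  f: [3/10, 3/5) ← scaled code falls here ✓
  a: [3/5, 1/1) 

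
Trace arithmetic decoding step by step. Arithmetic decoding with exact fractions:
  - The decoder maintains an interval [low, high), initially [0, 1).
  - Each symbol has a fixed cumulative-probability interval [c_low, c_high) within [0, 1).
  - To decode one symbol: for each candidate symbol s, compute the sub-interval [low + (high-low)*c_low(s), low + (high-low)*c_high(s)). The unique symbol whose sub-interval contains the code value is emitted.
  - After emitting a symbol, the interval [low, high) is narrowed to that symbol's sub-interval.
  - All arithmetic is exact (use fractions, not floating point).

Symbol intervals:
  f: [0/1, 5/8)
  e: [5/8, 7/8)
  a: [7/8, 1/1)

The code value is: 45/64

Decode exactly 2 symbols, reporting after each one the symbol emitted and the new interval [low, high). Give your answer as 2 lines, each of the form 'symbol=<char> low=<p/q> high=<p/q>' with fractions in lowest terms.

Step 1: interval [0/1, 1/1), width = 1/1 - 0/1 = 1/1
  'f': [0/1 + 1/1*0/1, 0/1 + 1/1*5/8) = [0/1, 5/8)
  'e': [0/1 + 1/1*5/8, 0/1 + 1/1*7/8) = [5/8, 7/8) <- contains code 45/64
  'a': [0/1 + 1/1*7/8, 0/1 + 1/1*1/1) = [7/8, 1/1)
  emit 'e', narrow to [5/8, 7/8)
Step 2: interval [5/8, 7/8), width = 7/8 - 5/8 = 1/4
  'f': [5/8 + 1/4*0/1, 5/8 + 1/4*5/8) = [5/8, 25/32) <- contains code 45/64
  'e': [5/8 + 1/4*5/8, 5/8 + 1/4*7/8) = [25/32, 27/32)
  'a': [5/8 + 1/4*7/8, 5/8 + 1/4*1/1) = [27/32, 7/8)
  emit 'f', narrow to [5/8, 25/32)

Answer: symbol=e low=5/8 high=7/8
symbol=f low=5/8 high=25/32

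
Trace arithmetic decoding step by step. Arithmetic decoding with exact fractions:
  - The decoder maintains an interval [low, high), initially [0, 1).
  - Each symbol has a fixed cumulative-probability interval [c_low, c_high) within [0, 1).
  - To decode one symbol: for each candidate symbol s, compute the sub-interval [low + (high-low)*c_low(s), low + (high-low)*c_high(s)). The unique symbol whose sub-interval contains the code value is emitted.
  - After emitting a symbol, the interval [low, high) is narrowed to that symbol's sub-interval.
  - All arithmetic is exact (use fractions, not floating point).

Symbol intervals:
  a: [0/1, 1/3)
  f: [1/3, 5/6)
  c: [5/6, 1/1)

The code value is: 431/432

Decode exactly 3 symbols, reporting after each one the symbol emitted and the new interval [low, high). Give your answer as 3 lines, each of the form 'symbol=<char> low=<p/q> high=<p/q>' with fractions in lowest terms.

Step 1: interval [0/1, 1/1), width = 1/1 - 0/1 = 1/1
  'a': [0/1 + 1/1*0/1, 0/1 + 1/1*1/3) = [0/1, 1/3)
  'f': [0/1 + 1/1*1/3, 0/1 + 1/1*5/6) = [1/3, 5/6)
  'c': [0/1 + 1/1*5/6, 0/1 + 1/1*1/1) = [5/6, 1/1) <- contains code 431/432
  emit 'c', narrow to [5/6, 1/1)
Step 2: interval [5/6, 1/1), width = 1/1 - 5/6 = 1/6
  'a': [5/6 + 1/6*0/1, 5/6 + 1/6*1/3) = [5/6, 8/9)
  'f': [5/6 + 1/6*1/3, 5/6 + 1/6*5/6) = [8/9, 35/36)
  'c': [5/6 + 1/6*5/6, 5/6 + 1/6*1/1) = [35/36, 1/1) <- contains code 431/432
  emit 'c', narrow to [35/36, 1/1)
Step 3: interval [35/36, 1/1), width = 1/1 - 35/36 = 1/36
  'a': [35/36 + 1/36*0/1, 35/36 + 1/36*1/3) = [35/36, 53/54)
  'f': [35/36 + 1/36*1/3, 35/36 + 1/36*5/6) = [53/54, 215/216)
  'c': [35/36 + 1/36*5/6, 35/36 + 1/36*1/1) = [215/216, 1/1) <- contains code 431/432
  emit 'c', narrow to [215/216, 1/1)

Answer: symbol=c low=5/6 high=1/1
symbol=c low=35/36 high=1/1
symbol=c low=215/216 high=1/1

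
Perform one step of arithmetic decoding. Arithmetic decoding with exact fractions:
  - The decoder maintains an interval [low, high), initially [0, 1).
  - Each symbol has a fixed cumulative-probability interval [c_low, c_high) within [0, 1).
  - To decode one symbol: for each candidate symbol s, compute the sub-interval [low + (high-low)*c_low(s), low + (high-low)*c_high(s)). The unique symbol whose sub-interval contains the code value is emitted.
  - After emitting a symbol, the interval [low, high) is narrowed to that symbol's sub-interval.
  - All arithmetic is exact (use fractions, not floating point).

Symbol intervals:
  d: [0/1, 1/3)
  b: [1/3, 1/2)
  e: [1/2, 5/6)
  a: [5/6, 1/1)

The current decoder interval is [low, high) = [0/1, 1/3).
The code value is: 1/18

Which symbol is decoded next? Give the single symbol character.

Interval width = high − low = 1/3 − 0/1 = 1/3
Scaled code = (code − low) / width = (1/18 − 0/1) / 1/3 = 1/6
  d: [0/1, 1/3) ← scaled code falls here ✓
  b: [1/3, 1/2) 
  e: [1/2, 5/6) 
  a: [5/6, 1/1) 

Answer: d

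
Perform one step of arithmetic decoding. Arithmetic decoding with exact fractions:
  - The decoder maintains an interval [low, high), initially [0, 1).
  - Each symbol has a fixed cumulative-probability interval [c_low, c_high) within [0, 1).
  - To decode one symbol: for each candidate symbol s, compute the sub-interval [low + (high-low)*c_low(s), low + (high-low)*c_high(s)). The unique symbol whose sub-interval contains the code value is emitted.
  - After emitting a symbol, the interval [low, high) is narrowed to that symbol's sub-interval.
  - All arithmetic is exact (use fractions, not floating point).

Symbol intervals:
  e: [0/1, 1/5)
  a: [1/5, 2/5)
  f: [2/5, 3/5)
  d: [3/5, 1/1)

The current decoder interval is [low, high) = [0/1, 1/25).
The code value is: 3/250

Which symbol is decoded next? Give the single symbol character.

Answer: a

Derivation:
Interval width = high − low = 1/25 − 0/1 = 1/25
Scaled code = (code − low) / width = (3/250 − 0/1) / 1/25 = 3/10
  e: [0/1, 1/5) 
  a: [1/5, 2/5) ← scaled code falls here ✓
  f: [2/5, 3/5) 
  d: [3/5, 1/1) 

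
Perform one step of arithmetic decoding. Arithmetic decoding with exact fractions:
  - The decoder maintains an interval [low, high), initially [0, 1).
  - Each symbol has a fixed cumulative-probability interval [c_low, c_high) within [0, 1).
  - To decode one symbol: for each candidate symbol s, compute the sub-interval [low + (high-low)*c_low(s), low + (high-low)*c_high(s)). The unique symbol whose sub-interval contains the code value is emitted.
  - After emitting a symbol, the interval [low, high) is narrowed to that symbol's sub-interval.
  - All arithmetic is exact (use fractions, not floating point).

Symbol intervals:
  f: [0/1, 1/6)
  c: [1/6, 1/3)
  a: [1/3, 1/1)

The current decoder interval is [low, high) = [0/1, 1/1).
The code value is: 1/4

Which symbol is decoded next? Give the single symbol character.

Answer: c

Derivation:
Interval width = high − low = 1/1 − 0/1 = 1/1
Scaled code = (code − low) / width = (1/4 − 0/1) / 1/1 = 1/4
  f: [0/1, 1/6) 
  c: [1/6, 1/3) ← scaled code falls here ✓
  a: [1/3, 1/1) 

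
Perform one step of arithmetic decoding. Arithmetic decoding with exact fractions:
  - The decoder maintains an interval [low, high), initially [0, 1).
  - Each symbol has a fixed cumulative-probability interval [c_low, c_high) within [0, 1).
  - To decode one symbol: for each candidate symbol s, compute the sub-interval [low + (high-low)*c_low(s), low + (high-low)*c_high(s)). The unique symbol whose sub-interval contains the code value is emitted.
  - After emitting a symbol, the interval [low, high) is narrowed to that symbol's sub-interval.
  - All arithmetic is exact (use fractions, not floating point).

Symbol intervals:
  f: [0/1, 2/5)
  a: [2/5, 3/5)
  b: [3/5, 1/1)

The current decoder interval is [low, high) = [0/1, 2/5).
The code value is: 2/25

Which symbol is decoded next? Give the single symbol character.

Answer: f

Derivation:
Interval width = high − low = 2/5 − 0/1 = 2/5
Scaled code = (code − low) / width = (2/25 − 0/1) / 2/5 = 1/5
  f: [0/1, 2/5) ← scaled code falls here ✓
  a: [2/5, 3/5) 
  b: [3/5, 1/1) 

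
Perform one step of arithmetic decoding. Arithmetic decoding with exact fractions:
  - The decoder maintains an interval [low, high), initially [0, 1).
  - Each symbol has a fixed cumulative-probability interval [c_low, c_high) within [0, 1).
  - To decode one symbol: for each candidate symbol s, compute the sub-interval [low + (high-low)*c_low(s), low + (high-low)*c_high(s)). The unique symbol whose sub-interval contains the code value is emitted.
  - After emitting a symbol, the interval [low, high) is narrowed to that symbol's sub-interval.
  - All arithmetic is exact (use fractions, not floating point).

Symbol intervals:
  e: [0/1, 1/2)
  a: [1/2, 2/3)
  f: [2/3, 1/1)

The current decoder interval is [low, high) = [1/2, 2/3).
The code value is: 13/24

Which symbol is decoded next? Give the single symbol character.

Interval width = high − low = 2/3 − 1/2 = 1/6
Scaled code = (code − low) / width = (13/24 − 1/2) / 1/6 = 1/4
  e: [0/1, 1/2) ← scaled code falls here ✓
  a: [1/2, 2/3) 
  f: [2/3, 1/1) 

Answer: e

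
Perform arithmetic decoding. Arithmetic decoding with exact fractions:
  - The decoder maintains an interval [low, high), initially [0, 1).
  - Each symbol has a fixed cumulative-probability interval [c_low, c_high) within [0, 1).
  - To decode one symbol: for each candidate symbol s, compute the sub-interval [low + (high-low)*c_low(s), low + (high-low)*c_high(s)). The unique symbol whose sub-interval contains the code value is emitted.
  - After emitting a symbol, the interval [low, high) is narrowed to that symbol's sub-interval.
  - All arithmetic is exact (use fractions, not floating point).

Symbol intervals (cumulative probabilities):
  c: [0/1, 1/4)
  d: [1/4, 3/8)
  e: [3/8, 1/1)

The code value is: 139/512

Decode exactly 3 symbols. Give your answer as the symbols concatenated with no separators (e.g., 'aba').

Step 1: interval [0/1, 1/1), width = 1/1 - 0/1 = 1/1
  'c': [0/1 + 1/1*0/1, 0/1 + 1/1*1/4) = [0/1, 1/4)
  'd': [0/1 + 1/1*1/4, 0/1 + 1/1*3/8) = [1/4, 3/8) <- contains code 139/512
  'e': [0/1 + 1/1*3/8, 0/1 + 1/1*1/1) = [3/8, 1/1)
  emit 'd', narrow to [1/4, 3/8)
Step 2: interval [1/4, 3/8), width = 3/8 - 1/4 = 1/8
  'c': [1/4 + 1/8*0/1, 1/4 + 1/8*1/4) = [1/4, 9/32) <- contains code 139/512
  'd': [1/4 + 1/8*1/4, 1/4 + 1/8*3/8) = [9/32, 19/64)
  'e': [1/4 + 1/8*3/8, 1/4 + 1/8*1/1) = [19/64, 3/8)
  emit 'c', narrow to [1/4, 9/32)
Step 3: interval [1/4, 9/32), width = 9/32 - 1/4 = 1/32
  'c': [1/4 + 1/32*0/1, 1/4 + 1/32*1/4) = [1/4, 33/128)
  'd': [1/4 + 1/32*1/4, 1/4 + 1/32*3/8) = [33/128, 67/256)
  'e': [1/4 + 1/32*3/8, 1/4 + 1/32*1/1) = [67/256, 9/32) <- contains code 139/512
  emit 'e', narrow to [67/256, 9/32)

Answer: dce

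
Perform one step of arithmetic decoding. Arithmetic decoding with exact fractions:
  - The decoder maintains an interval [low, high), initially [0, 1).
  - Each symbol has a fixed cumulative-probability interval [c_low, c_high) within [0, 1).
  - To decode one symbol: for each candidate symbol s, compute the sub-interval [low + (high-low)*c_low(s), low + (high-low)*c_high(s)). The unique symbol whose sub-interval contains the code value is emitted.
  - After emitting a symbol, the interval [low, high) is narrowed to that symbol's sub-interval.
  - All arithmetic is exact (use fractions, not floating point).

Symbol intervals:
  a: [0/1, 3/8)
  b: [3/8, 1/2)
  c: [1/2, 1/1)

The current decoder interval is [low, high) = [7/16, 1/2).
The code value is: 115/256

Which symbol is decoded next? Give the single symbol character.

Interval width = high − low = 1/2 − 7/16 = 1/16
Scaled code = (code − low) / width = (115/256 − 7/16) / 1/16 = 3/16
  a: [0/1, 3/8) ← scaled code falls here ✓
  b: [3/8, 1/2) 
  c: [1/2, 1/1) 

Answer: a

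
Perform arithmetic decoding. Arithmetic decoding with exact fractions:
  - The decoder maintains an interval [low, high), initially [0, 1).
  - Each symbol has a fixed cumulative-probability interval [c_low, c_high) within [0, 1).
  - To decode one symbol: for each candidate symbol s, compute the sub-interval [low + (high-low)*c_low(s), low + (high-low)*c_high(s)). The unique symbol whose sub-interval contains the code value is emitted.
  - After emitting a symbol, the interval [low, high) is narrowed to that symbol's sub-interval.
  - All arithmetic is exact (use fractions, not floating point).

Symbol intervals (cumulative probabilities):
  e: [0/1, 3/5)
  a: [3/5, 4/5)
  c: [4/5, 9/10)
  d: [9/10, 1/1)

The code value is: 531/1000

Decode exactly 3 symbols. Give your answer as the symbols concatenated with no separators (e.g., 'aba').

Answer: ecc

Derivation:
Step 1: interval [0/1, 1/1), width = 1/1 - 0/1 = 1/1
  'e': [0/1 + 1/1*0/1, 0/1 + 1/1*3/5) = [0/1, 3/5) <- contains code 531/1000
  'a': [0/1 + 1/1*3/5, 0/1 + 1/1*4/5) = [3/5, 4/5)
  'c': [0/1 + 1/1*4/5, 0/1 + 1/1*9/10) = [4/5, 9/10)
  'd': [0/1 + 1/1*9/10, 0/1 + 1/1*1/1) = [9/10, 1/1)
  emit 'e', narrow to [0/1, 3/5)
Step 2: interval [0/1, 3/5), width = 3/5 - 0/1 = 3/5
  'e': [0/1 + 3/5*0/1, 0/1 + 3/5*3/5) = [0/1, 9/25)
  'a': [0/1 + 3/5*3/5, 0/1 + 3/5*4/5) = [9/25, 12/25)
  'c': [0/1 + 3/5*4/5, 0/1 + 3/5*9/10) = [12/25, 27/50) <- contains code 531/1000
  'd': [0/1 + 3/5*9/10, 0/1 + 3/5*1/1) = [27/50, 3/5)
  emit 'c', narrow to [12/25, 27/50)
Step 3: interval [12/25, 27/50), width = 27/50 - 12/25 = 3/50
  'e': [12/25 + 3/50*0/1, 12/25 + 3/50*3/5) = [12/25, 129/250)
  'a': [12/25 + 3/50*3/5, 12/25 + 3/50*4/5) = [129/250, 66/125)
  'c': [12/25 + 3/50*4/5, 12/25 + 3/50*9/10) = [66/125, 267/500) <- contains code 531/1000
  'd': [12/25 + 3/50*9/10, 12/25 + 3/50*1/1) = [267/500, 27/50)
  emit 'c', narrow to [66/125, 267/500)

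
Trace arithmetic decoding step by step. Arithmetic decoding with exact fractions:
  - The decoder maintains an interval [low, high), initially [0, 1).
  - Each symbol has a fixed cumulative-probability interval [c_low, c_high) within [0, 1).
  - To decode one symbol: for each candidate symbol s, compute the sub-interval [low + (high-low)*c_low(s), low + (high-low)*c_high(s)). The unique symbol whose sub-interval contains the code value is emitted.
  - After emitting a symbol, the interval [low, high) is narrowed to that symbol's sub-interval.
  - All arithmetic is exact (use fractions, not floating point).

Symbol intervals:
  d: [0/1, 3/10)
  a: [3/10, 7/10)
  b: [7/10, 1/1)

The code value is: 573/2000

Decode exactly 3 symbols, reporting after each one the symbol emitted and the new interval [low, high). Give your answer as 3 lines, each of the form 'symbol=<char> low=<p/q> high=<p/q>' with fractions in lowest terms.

Step 1: interval [0/1, 1/1), width = 1/1 - 0/1 = 1/1
  'd': [0/1 + 1/1*0/1, 0/1 + 1/1*3/10) = [0/1, 3/10) <- contains code 573/2000
  'a': [0/1 + 1/1*3/10, 0/1 + 1/1*7/10) = [3/10, 7/10)
  'b': [0/1 + 1/1*7/10, 0/1 + 1/1*1/1) = [7/10, 1/1)
  emit 'd', narrow to [0/1, 3/10)
Step 2: interval [0/1, 3/10), width = 3/10 - 0/1 = 3/10
  'd': [0/1 + 3/10*0/1, 0/1 + 3/10*3/10) = [0/1, 9/100)
  'a': [0/1 + 3/10*3/10, 0/1 + 3/10*7/10) = [9/100, 21/100)
  'b': [0/1 + 3/10*7/10, 0/1 + 3/10*1/1) = [21/100, 3/10) <- contains code 573/2000
  emit 'b', narrow to [21/100, 3/10)
Step 3: interval [21/100, 3/10), width = 3/10 - 21/100 = 9/100
  'd': [21/100 + 9/100*0/1, 21/100 + 9/100*3/10) = [21/100, 237/1000)
  'a': [21/100 + 9/100*3/10, 21/100 + 9/100*7/10) = [237/1000, 273/1000)
  'b': [21/100 + 9/100*7/10, 21/100 + 9/100*1/1) = [273/1000, 3/10) <- contains code 573/2000
  emit 'b', narrow to [273/1000, 3/10)

Answer: symbol=d low=0/1 high=3/10
symbol=b low=21/100 high=3/10
symbol=b low=273/1000 high=3/10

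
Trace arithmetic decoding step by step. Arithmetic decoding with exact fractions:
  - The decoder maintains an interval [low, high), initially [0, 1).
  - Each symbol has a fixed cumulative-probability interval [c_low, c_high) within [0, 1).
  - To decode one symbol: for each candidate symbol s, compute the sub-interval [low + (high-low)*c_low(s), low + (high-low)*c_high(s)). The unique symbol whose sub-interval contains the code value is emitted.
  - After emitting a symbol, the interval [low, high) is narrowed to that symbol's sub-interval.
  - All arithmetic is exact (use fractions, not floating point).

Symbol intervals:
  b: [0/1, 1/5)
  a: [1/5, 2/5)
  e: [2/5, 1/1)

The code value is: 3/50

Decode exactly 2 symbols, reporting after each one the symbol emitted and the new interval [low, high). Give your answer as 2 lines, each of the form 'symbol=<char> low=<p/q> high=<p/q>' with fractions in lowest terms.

Step 1: interval [0/1, 1/1), width = 1/1 - 0/1 = 1/1
  'b': [0/1 + 1/1*0/1, 0/1 + 1/1*1/5) = [0/1, 1/5) <- contains code 3/50
  'a': [0/1 + 1/1*1/5, 0/1 + 1/1*2/5) = [1/5, 2/5)
  'e': [0/1 + 1/1*2/5, 0/1 + 1/1*1/1) = [2/5, 1/1)
  emit 'b', narrow to [0/1, 1/5)
Step 2: interval [0/1, 1/5), width = 1/5 - 0/1 = 1/5
  'b': [0/1 + 1/5*0/1, 0/1 + 1/5*1/5) = [0/1, 1/25)
  'a': [0/1 + 1/5*1/5, 0/1 + 1/5*2/5) = [1/25, 2/25) <- contains code 3/50
  'e': [0/1 + 1/5*2/5, 0/1 + 1/5*1/1) = [2/25, 1/5)
  emit 'a', narrow to [1/25, 2/25)

Answer: symbol=b low=0/1 high=1/5
symbol=a low=1/25 high=2/25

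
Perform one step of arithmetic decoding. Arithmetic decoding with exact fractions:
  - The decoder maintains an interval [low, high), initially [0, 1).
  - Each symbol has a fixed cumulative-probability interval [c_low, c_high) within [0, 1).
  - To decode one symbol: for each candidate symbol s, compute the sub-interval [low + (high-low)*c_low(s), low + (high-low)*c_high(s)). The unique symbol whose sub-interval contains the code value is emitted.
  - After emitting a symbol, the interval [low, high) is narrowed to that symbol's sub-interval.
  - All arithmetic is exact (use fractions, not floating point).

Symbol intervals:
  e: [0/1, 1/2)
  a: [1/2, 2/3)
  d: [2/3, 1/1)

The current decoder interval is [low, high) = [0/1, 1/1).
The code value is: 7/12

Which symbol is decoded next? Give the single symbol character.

Interval width = high − low = 1/1 − 0/1 = 1/1
Scaled code = (code − low) / width = (7/12 − 0/1) / 1/1 = 7/12
  e: [0/1, 1/2) 
  a: [1/2, 2/3) ← scaled code falls here ✓
  d: [2/3, 1/1) 

Answer: a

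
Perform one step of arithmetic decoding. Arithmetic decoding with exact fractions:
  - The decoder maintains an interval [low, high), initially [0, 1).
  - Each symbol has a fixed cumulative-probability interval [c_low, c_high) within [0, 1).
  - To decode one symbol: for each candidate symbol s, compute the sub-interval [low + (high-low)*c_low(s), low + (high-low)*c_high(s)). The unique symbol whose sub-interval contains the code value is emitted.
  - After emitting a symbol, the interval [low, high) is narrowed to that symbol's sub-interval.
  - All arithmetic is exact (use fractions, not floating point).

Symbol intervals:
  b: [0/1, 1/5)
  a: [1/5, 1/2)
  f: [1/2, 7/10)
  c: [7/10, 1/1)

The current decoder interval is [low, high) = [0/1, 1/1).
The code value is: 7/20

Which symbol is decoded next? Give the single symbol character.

Answer: a

Derivation:
Interval width = high − low = 1/1 − 0/1 = 1/1
Scaled code = (code − low) / width = (7/20 − 0/1) / 1/1 = 7/20
  b: [0/1, 1/5) 
  a: [1/5, 1/2) ← scaled code falls here ✓
  f: [1/2, 7/10) 
  c: [7/10, 1/1) 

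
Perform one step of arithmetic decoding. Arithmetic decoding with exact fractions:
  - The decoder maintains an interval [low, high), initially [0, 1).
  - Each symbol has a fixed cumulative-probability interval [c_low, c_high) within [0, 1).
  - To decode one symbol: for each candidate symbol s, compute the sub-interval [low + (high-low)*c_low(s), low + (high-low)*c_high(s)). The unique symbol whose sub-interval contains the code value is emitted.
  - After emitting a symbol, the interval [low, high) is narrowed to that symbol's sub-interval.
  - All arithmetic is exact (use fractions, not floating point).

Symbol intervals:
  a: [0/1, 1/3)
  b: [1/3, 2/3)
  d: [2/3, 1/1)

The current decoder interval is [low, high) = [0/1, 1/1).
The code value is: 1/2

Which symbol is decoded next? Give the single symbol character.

Answer: b

Derivation:
Interval width = high − low = 1/1 − 0/1 = 1/1
Scaled code = (code − low) / width = (1/2 − 0/1) / 1/1 = 1/2
  a: [0/1, 1/3) 
  b: [1/3, 2/3) ← scaled code falls here ✓
  d: [2/3, 1/1) 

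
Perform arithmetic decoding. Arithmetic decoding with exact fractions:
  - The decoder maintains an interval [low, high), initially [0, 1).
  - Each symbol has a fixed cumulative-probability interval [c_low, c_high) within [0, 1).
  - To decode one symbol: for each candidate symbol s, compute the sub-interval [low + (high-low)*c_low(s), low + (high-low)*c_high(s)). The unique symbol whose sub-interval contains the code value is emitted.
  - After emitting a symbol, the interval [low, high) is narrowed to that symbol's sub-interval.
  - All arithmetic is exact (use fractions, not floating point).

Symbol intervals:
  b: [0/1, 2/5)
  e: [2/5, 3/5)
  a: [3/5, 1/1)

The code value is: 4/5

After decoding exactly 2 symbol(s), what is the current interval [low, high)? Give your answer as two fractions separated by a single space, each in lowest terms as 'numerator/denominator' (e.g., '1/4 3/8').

Answer: 19/25 21/25

Derivation:
Step 1: interval [0/1, 1/1), width = 1/1 - 0/1 = 1/1
  'b': [0/1 + 1/1*0/1, 0/1 + 1/1*2/5) = [0/1, 2/5)
  'e': [0/1 + 1/1*2/5, 0/1 + 1/1*3/5) = [2/5, 3/5)
  'a': [0/1 + 1/1*3/5, 0/1 + 1/1*1/1) = [3/5, 1/1) <- contains code 4/5
  emit 'a', narrow to [3/5, 1/1)
Step 2: interval [3/5, 1/1), width = 1/1 - 3/5 = 2/5
  'b': [3/5 + 2/5*0/1, 3/5 + 2/5*2/5) = [3/5, 19/25)
  'e': [3/5 + 2/5*2/5, 3/5 + 2/5*3/5) = [19/25, 21/25) <- contains code 4/5
  'a': [3/5 + 2/5*3/5, 3/5 + 2/5*1/1) = [21/25, 1/1)
  emit 'e', narrow to [19/25, 21/25)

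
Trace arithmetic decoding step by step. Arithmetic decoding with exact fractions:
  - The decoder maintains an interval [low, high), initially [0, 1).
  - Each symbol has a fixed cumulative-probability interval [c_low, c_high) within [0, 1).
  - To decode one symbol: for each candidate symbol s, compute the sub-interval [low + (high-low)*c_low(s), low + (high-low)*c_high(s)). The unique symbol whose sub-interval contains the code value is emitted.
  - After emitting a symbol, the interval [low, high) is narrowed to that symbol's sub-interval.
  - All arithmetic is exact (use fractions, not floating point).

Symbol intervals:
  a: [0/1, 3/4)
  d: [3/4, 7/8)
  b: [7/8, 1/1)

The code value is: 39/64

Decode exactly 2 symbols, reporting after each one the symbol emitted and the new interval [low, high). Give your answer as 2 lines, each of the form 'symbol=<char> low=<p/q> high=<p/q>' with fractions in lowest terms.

Step 1: interval [0/1, 1/1), width = 1/1 - 0/1 = 1/1
  'a': [0/1 + 1/1*0/1, 0/1 + 1/1*3/4) = [0/1, 3/4) <- contains code 39/64
  'd': [0/1 + 1/1*3/4, 0/1 + 1/1*7/8) = [3/4, 7/8)
  'b': [0/1 + 1/1*7/8, 0/1 + 1/1*1/1) = [7/8, 1/1)
  emit 'a', narrow to [0/1, 3/4)
Step 2: interval [0/1, 3/4), width = 3/4 - 0/1 = 3/4
  'a': [0/1 + 3/4*0/1, 0/1 + 3/4*3/4) = [0/1, 9/16)
  'd': [0/1 + 3/4*3/4, 0/1 + 3/4*7/8) = [9/16, 21/32) <- contains code 39/64
  'b': [0/1 + 3/4*7/8, 0/1 + 3/4*1/1) = [21/32, 3/4)
  emit 'd', narrow to [9/16, 21/32)

Answer: symbol=a low=0/1 high=3/4
symbol=d low=9/16 high=21/32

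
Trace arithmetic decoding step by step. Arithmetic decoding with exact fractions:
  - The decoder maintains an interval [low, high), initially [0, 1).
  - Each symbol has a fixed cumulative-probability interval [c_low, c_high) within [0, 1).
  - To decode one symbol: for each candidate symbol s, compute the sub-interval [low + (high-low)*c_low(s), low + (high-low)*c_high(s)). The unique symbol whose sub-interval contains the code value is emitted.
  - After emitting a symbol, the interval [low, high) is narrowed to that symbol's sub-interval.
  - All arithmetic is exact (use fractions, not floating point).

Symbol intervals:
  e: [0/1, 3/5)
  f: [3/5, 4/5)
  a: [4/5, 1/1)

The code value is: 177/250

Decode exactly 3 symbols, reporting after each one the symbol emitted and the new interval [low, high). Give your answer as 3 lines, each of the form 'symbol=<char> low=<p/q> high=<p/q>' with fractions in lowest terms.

Answer: symbol=f low=3/5 high=4/5
symbol=e low=3/5 high=18/25
symbol=a low=87/125 high=18/25

Derivation:
Step 1: interval [0/1, 1/1), width = 1/1 - 0/1 = 1/1
  'e': [0/1 + 1/1*0/1, 0/1 + 1/1*3/5) = [0/1, 3/5)
  'f': [0/1 + 1/1*3/5, 0/1 + 1/1*4/5) = [3/5, 4/5) <- contains code 177/250
  'a': [0/1 + 1/1*4/5, 0/1 + 1/1*1/1) = [4/5, 1/1)
  emit 'f', narrow to [3/5, 4/5)
Step 2: interval [3/5, 4/5), width = 4/5 - 3/5 = 1/5
  'e': [3/5 + 1/5*0/1, 3/5 + 1/5*3/5) = [3/5, 18/25) <- contains code 177/250
  'f': [3/5 + 1/5*3/5, 3/5 + 1/5*4/5) = [18/25, 19/25)
  'a': [3/5 + 1/5*4/5, 3/5 + 1/5*1/1) = [19/25, 4/5)
  emit 'e', narrow to [3/5, 18/25)
Step 3: interval [3/5, 18/25), width = 18/25 - 3/5 = 3/25
  'e': [3/5 + 3/25*0/1, 3/5 + 3/25*3/5) = [3/5, 84/125)
  'f': [3/5 + 3/25*3/5, 3/5 + 3/25*4/5) = [84/125, 87/125)
  'a': [3/5 + 3/25*4/5, 3/5 + 3/25*1/1) = [87/125, 18/25) <- contains code 177/250
  emit 'a', narrow to [87/125, 18/25)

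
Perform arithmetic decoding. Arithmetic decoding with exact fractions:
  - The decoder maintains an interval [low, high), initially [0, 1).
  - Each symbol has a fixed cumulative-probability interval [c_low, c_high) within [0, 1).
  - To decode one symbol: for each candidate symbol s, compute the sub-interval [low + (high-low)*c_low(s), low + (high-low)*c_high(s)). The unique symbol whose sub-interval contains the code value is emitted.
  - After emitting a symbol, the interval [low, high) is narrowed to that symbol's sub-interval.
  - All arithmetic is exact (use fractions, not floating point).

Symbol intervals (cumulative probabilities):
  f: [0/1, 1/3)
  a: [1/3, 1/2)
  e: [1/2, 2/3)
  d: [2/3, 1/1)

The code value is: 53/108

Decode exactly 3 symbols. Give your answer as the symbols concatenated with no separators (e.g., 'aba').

Step 1: interval [0/1, 1/1), width = 1/1 - 0/1 = 1/1
  'f': [0/1 + 1/1*0/1, 0/1 + 1/1*1/3) = [0/1, 1/3)
  'a': [0/1 + 1/1*1/3, 0/1 + 1/1*1/2) = [1/3, 1/2) <- contains code 53/108
  'e': [0/1 + 1/1*1/2, 0/1 + 1/1*2/3) = [1/2, 2/3)
  'd': [0/1 + 1/1*2/3, 0/1 + 1/1*1/1) = [2/3, 1/1)
  emit 'a', narrow to [1/3, 1/2)
Step 2: interval [1/3, 1/2), width = 1/2 - 1/3 = 1/6
  'f': [1/3 + 1/6*0/1, 1/3 + 1/6*1/3) = [1/3, 7/18)
  'a': [1/3 + 1/6*1/3, 1/3 + 1/6*1/2) = [7/18, 5/12)
  'e': [1/3 + 1/6*1/2, 1/3 + 1/6*2/3) = [5/12, 4/9)
  'd': [1/3 + 1/6*2/3, 1/3 + 1/6*1/1) = [4/9, 1/2) <- contains code 53/108
  emit 'd', narrow to [4/9, 1/2)
Step 3: interval [4/9, 1/2), width = 1/2 - 4/9 = 1/18
  'f': [4/9 + 1/18*0/1, 4/9 + 1/18*1/3) = [4/9, 25/54)
  'a': [4/9 + 1/18*1/3, 4/9 + 1/18*1/2) = [25/54, 17/36)
  'e': [4/9 + 1/18*1/2, 4/9 + 1/18*2/3) = [17/36, 13/27)
  'd': [4/9 + 1/18*2/3, 4/9 + 1/18*1/1) = [13/27, 1/2) <- contains code 53/108
  emit 'd', narrow to [13/27, 1/2)

Answer: add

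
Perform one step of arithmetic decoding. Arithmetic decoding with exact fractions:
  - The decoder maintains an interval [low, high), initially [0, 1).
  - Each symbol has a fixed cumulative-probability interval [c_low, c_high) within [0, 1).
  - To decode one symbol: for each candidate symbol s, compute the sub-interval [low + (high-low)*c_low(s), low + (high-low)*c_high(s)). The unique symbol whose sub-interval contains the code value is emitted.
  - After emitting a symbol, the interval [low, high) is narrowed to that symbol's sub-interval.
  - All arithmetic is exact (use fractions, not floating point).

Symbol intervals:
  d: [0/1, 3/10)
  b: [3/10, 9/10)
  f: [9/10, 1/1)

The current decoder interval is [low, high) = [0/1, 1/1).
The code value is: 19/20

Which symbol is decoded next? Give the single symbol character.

Interval width = high − low = 1/1 − 0/1 = 1/1
Scaled code = (code − low) / width = (19/20 − 0/1) / 1/1 = 19/20
  d: [0/1, 3/10) 
  b: [3/10, 9/10) 
  f: [9/10, 1/1) ← scaled code falls here ✓

Answer: f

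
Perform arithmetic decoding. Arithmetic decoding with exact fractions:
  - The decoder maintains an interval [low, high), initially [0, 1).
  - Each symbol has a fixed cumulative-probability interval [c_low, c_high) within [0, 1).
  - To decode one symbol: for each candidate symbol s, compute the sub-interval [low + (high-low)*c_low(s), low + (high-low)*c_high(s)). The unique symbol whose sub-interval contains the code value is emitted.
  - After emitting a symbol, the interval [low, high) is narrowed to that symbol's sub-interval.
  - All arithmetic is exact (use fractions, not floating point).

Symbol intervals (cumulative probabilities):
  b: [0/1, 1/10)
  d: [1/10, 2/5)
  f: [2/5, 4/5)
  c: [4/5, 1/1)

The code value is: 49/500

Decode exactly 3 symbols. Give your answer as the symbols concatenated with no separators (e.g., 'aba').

Answer: bcc

Derivation:
Step 1: interval [0/1, 1/1), width = 1/1 - 0/1 = 1/1
  'b': [0/1 + 1/1*0/1, 0/1 + 1/1*1/10) = [0/1, 1/10) <- contains code 49/500
  'd': [0/1 + 1/1*1/10, 0/1 + 1/1*2/5) = [1/10, 2/5)
  'f': [0/1 + 1/1*2/5, 0/1 + 1/1*4/5) = [2/5, 4/5)
  'c': [0/1 + 1/1*4/5, 0/1 + 1/1*1/1) = [4/5, 1/1)
  emit 'b', narrow to [0/1, 1/10)
Step 2: interval [0/1, 1/10), width = 1/10 - 0/1 = 1/10
  'b': [0/1 + 1/10*0/1, 0/1 + 1/10*1/10) = [0/1, 1/100)
  'd': [0/1 + 1/10*1/10, 0/1 + 1/10*2/5) = [1/100, 1/25)
  'f': [0/1 + 1/10*2/5, 0/1 + 1/10*4/5) = [1/25, 2/25)
  'c': [0/1 + 1/10*4/5, 0/1 + 1/10*1/1) = [2/25, 1/10) <- contains code 49/500
  emit 'c', narrow to [2/25, 1/10)
Step 3: interval [2/25, 1/10), width = 1/10 - 2/25 = 1/50
  'b': [2/25 + 1/50*0/1, 2/25 + 1/50*1/10) = [2/25, 41/500)
  'd': [2/25 + 1/50*1/10, 2/25 + 1/50*2/5) = [41/500, 11/125)
  'f': [2/25 + 1/50*2/5, 2/25 + 1/50*4/5) = [11/125, 12/125)
  'c': [2/25 + 1/50*4/5, 2/25 + 1/50*1/1) = [12/125, 1/10) <- contains code 49/500
  emit 'c', narrow to [12/125, 1/10)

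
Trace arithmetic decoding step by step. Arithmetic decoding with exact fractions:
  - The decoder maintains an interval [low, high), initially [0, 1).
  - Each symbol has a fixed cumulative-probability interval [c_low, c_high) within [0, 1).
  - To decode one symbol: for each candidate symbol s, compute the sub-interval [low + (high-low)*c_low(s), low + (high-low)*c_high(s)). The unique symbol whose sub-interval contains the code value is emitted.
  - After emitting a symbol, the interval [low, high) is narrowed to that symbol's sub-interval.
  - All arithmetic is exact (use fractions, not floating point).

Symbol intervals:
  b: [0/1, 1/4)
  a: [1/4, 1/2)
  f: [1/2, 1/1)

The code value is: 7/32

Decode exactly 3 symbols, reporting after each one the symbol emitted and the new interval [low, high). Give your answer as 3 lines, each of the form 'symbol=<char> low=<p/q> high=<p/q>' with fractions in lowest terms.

Answer: symbol=b low=0/1 high=1/4
symbol=f low=1/8 high=1/4
symbol=f low=3/16 high=1/4

Derivation:
Step 1: interval [0/1, 1/1), width = 1/1 - 0/1 = 1/1
  'b': [0/1 + 1/1*0/1, 0/1 + 1/1*1/4) = [0/1, 1/4) <- contains code 7/32
  'a': [0/1 + 1/1*1/4, 0/1 + 1/1*1/2) = [1/4, 1/2)
  'f': [0/1 + 1/1*1/2, 0/1 + 1/1*1/1) = [1/2, 1/1)
  emit 'b', narrow to [0/1, 1/4)
Step 2: interval [0/1, 1/4), width = 1/4 - 0/1 = 1/4
  'b': [0/1 + 1/4*0/1, 0/1 + 1/4*1/4) = [0/1, 1/16)
  'a': [0/1 + 1/4*1/4, 0/1 + 1/4*1/2) = [1/16, 1/8)
  'f': [0/1 + 1/4*1/2, 0/1 + 1/4*1/1) = [1/8, 1/4) <- contains code 7/32
  emit 'f', narrow to [1/8, 1/4)
Step 3: interval [1/8, 1/4), width = 1/4 - 1/8 = 1/8
  'b': [1/8 + 1/8*0/1, 1/8 + 1/8*1/4) = [1/8, 5/32)
  'a': [1/8 + 1/8*1/4, 1/8 + 1/8*1/2) = [5/32, 3/16)
  'f': [1/8 + 1/8*1/2, 1/8 + 1/8*1/1) = [3/16, 1/4) <- contains code 7/32
  emit 'f', narrow to [3/16, 1/4)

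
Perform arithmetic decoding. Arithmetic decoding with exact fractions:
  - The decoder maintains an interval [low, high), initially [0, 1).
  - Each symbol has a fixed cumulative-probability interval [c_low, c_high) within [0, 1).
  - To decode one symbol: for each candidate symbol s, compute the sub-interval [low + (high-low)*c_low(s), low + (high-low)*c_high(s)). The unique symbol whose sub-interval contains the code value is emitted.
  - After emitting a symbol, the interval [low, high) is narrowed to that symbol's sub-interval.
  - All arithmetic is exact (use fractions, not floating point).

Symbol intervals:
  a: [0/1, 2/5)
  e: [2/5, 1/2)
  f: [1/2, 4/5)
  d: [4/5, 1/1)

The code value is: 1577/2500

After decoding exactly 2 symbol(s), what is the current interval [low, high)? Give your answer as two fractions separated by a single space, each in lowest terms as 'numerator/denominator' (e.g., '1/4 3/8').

Step 1: interval [0/1, 1/1), width = 1/1 - 0/1 = 1/1
  'a': [0/1 + 1/1*0/1, 0/1 + 1/1*2/5) = [0/1, 2/5)
  'e': [0/1 + 1/1*2/5, 0/1 + 1/1*1/2) = [2/5, 1/2)
  'f': [0/1 + 1/1*1/2, 0/1 + 1/1*4/5) = [1/2, 4/5) <- contains code 1577/2500
  'd': [0/1 + 1/1*4/5, 0/1 + 1/1*1/1) = [4/5, 1/1)
  emit 'f', narrow to [1/2, 4/5)
Step 2: interval [1/2, 4/5), width = 4/5 - 1/2 = 3/10
  'a': [1/2 + 3/10*0/1, 1/2 + 3/10*2/5) = [1/2, 31/50)
  'e': [1/2 + 3/10*2/5, 1/2 + 3/10*1/2) = [31/50, 13/20) <- contains code 1577/2500
  'f': [1/2 + 3/10*1/2, 1/2 + 3/10*4/5) = [13/20, 37/50)
  'd': [1/2 + 3/10*4/5, 1/2 + 3/10*1/1) = [37/50, 4/5)
  emit 'e', narrow to [31/50, 13/20)

Answer: 31/50 13/20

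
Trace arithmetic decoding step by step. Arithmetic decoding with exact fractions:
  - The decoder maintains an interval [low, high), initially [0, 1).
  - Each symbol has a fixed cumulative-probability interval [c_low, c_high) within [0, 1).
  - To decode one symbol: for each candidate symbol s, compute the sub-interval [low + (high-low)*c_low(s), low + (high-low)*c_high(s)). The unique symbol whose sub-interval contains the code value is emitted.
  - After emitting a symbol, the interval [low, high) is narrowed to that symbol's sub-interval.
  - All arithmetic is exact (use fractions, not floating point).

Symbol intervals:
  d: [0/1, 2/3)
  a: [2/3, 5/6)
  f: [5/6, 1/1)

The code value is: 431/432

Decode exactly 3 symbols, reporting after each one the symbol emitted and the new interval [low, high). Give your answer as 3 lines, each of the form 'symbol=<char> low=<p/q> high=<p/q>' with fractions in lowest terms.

Step 1: interval [0/1, 1/1), width = 1/1 - 0/1 = 1/1
  'd': [0/1 + 1/1*0/1, 0/1 + 1/1*2/3) = [0/1, 2/3)
  'a': [0/1 + 1/1*2/3, 0/1 + 1/1*5/6) = [2/3, 5/6)
  'f': [0/1 + 1/1*5/6, 0/1 + 1/1*1/1) = [5/6, 1/1) <- contains code 431/432
  emit 'f', narrow to [5/6, 1/1)
Step 2: interval [5/6, 1/1), width = 1/1 - 5/6 = 1/6
  'd': [5/6 + 1/6*0/1, 5/6 + 1/6*2/3) = [5/6, 17/18)
  'a': [5/6 + 1/6*2/3, 5/6 + 1/6*5/6) = [17/18, 35/36)
  'f': [5/6 + 1/6*5/6, 5/6 + 1/6*1/1) = [35/36, 1/1) <- contains code 431/432
  emit 'f', narrow to [35/36, 1/1)
Step 3: interval [35/36, 1/1), width = 1/1 - 35/36 = 1/36
  'd': [35/36 + 1/36*0/1, 35/36 + 1/36*2/3) = [35/36, 107/108)
  'a': [35/36 + 1/36*2/3, 35/36 + 1/36*5/6) = [107/108, 215/216)
  'f': [35/36 + 1/36*5/6, 35/36 + 1/36*1/1) = [215/216, 1/1) <- contains code 431/432
  emit 'f', narrow to [215/216, 1/1)

Answer: symbol=f low=5/6 high=1/1
symbol=f low=35/36 high=1/1
symbol=f low=215/216 high=1/1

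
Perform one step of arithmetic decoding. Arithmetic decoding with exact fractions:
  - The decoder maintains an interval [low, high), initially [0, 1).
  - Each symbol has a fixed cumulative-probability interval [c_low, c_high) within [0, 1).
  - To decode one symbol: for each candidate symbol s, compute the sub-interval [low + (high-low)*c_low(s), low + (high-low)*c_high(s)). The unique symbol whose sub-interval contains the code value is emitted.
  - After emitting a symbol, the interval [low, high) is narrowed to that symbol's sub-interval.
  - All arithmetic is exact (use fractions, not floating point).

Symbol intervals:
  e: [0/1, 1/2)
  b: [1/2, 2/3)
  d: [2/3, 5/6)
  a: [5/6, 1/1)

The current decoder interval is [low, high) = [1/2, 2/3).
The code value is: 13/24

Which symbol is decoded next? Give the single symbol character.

Interval width = high − low = 2/3 − 1/2 = 1/6
Scaled code = (code − low) / width = (13/24 − 1/2) / 1/6 = 1/4
  e: [0/1, 1/2) ← scaled code falls here ✓
  b: [1/2, 2/3) 
  d: [2/3, 5/6) 
  a: [5/6, 1/1) 

Answer: e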